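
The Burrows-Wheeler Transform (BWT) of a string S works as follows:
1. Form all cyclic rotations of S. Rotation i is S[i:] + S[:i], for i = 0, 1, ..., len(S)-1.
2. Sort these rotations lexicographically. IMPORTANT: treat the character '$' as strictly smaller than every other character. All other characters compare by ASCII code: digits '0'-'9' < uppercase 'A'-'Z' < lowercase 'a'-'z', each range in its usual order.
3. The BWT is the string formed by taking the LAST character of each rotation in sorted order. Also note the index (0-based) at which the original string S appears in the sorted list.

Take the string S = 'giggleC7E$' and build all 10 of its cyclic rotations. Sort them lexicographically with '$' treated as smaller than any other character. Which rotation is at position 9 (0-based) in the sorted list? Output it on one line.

All 10 rotations (rotation i = S[i:]+S[:i]):
  rot[0] = giggleC7E$
  rot[1] = iggleC7E$g
  rot[2] = ggleC7E$gi
  rot[3] = gleC7E$gig
  rot[4] = leC7E$gigg
  rot[5] = eC7E$giggl
  rot[6] = C7E$giggle
  rot[7] = 7E$giggleC
  rot[8] = E$giggleC7
  rot[9] = $giggleC7E
Sorted (with $ < everything):
  sorted[0] = $giggleC7E
  sorted[1] = 7E$giggleC
  sorted[2] = C7E$giggle
  sorted[3] = E$giggleC7
  sorted[4] = eC7E$giggl
  sorted[5] = ggleC7E$gi
  sorted[6] = giggleC7E$
  sorted[7] = gleC7E$gig
  sorted[8] = iggleC7E$g
  sorted[9] = leC7E$gigg
sorted[9] = leC7E$gigg

Answer: leC7E$gigg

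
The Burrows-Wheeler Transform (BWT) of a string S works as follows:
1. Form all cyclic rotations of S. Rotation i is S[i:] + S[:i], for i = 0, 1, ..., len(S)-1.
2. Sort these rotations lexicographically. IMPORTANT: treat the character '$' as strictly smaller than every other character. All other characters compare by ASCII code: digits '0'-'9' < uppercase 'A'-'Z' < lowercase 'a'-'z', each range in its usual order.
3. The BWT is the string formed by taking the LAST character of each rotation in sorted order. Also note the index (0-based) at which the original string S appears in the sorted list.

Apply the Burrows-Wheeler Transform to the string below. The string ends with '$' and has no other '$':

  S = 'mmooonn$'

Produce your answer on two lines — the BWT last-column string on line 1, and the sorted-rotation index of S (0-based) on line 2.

Answer: n$mnooom
1

Derivation:
All 8 rotations (rotation i = S[i:]+S[:i]):
  rot[0] = mmooonn$
  rot[1] = mooonn$m
  rot[2] = ooonn$mm
  rot[3] = oonn$mmo
  rot[4] = onn$mmoo
  rot[5] = nn$mmooo
  rot[6] = n$mmooon
  rot[7] = $mmooonn
Sorted (with $ < everything):
  sorted[0] = $mmooonn  (last char: 'n')
  sorted[1] = mmooonn$  (last char: '$')
  sorted[2] = mooonn$m  (last char: 'm')
  sorted[3] = n$mmooon  (last char: 'n')
  sorted[4] = nn$mmooo  (last char: 'o')
  sorted[5] = onn$mmoo  (last char: 'o')
  sorted[6] = oonn$mmo  (last char: 'o')
  sorted[7] = ooonn$mm  (last char: 'm')
Last column: n$mnooom
Original string S is at sorted index 1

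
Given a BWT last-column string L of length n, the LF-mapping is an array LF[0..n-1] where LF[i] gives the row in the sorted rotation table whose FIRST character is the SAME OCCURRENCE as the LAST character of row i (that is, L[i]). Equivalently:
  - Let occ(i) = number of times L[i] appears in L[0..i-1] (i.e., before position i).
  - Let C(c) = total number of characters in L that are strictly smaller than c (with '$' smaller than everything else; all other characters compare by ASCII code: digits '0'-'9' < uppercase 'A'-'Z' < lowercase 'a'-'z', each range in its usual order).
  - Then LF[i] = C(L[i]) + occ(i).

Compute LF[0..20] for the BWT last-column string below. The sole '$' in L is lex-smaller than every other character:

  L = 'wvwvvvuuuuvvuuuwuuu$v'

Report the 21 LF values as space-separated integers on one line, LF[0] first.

Char counts: '$':1, 'u':10, 'v':7, 'w':3
C (first-col start): C('$')=0, C('u')=1, C('v')=11, C('w')=18
L[0]='w': occ=0, LF[0]=C('w')+0=18+0=18
L[1]='v': occ=0, LF[1]=C('v')+0=11+0=11
L[2]='w': occ=1, LF[2]=C('w')+1=18+1=19
L[3]='v': occ=1, LF[3]=C('v')+1=11+1=12
L[4]='v': occ=2, LF[4]=C('v')+2=11+2=13
L[5]='v': occ=3, LF[5]=C('v')+3=11+3=14
L[6]='u': occ=0, LF[6]=C('u')+0=1+0=1
L[7]='u': occ=1, LF[7]=C('u')+1=1+1=2
L[8]='u': occ=2, LF[8]=C('u')+2=1+2=3
L[9]='u': occ=3, LF[9]=C('u')+3=1+3=4
L[10]='v': occ=4, LF[10]=C('v')+4=11+4=15
L[11]='v': occ=5, LF[11]=C('v')+5=11+5=16
L[12]='u': occ=4, LF[12]=C('u')+4=1+4=5
L[13]='u': occ=5, LF[13]=C('u')+5=1+5=6
L[14]='u': occ=6, LF[14]=C('u')+6=1+6=7
L[15]='w': occ=2, LF[15]=C('w')+2=18+2=20
L[16]='u': occ=7, LF[16]=C('u')+7=1+7=8
L[17]='u': occ=8, LF[17]=C('u')+8=1+8=9
L[18]='u': occ=9, LF[18]=C('u')+9=1+9=10
L[19]='$': occ=0, LF[19]=C('$')+0=0+0=0
L[20]='v': occ=6, LF[20]=C('v')+6=11+6=17

Answer: 18 11 19 12 13 14 1 2 3 4 15 16 5 6 7 20 8 9 10 0 17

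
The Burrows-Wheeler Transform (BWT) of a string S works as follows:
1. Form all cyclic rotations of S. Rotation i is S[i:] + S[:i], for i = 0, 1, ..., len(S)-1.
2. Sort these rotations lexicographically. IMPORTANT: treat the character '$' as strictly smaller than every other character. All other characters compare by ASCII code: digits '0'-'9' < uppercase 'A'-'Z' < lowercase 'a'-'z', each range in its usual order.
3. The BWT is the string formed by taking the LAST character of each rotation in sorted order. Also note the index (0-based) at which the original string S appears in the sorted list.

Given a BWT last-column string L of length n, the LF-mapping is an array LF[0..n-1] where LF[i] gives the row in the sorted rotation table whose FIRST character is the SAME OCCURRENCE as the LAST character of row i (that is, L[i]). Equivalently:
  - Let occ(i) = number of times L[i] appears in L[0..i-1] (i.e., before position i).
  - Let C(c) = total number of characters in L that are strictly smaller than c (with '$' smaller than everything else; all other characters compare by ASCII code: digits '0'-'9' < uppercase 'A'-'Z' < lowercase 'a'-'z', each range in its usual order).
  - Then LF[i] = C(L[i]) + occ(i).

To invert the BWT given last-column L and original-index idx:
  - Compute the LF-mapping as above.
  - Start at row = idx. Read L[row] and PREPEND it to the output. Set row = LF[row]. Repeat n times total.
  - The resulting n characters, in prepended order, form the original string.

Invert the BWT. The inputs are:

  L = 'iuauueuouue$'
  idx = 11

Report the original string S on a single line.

LF mapping: 4 6 1 7 8 2 9 5 10 11 3 0
Walk LF starting at row 11, prepending L[row]:
  step 1: row=11, L[11]='$', prepend. Next row=LF[11]=0
  step 2: row=0, L[0]='i', prepend. Next row=LF[0]=4
  step 3: row=4, L[4]='u', prepend. Next row=LF[4]=8
  step 4: row=8, L[8]='u', prepend. Next row=LF[8]=10
  step 5: row=10, L[10]='e', prepend. Next row=LF[10]=3
  step 6: row=3, L[3]='u', prepend. Next row=LF[3]=7
  step 7: row=7, L[7]='o', prepend. Next row=LF[7]=5
  step 8: row=5, L[5]='e', prepend. Next row=LF[5]=2
  step 9: row=2, L[2]='a', prepend. Next row=LF[2]=1
  step 10: row=1, L[1]='u', prepend. Next row=LF[1]=6
  step 11: row=6, L[6]='u', prepend. Next row=LF[6]=9
  step 12: row=9, L[9]='u', prepend. Next row=LF[9]=11
Reversed output: uuuaeoueuui$

Answer: uuuaeoueuui$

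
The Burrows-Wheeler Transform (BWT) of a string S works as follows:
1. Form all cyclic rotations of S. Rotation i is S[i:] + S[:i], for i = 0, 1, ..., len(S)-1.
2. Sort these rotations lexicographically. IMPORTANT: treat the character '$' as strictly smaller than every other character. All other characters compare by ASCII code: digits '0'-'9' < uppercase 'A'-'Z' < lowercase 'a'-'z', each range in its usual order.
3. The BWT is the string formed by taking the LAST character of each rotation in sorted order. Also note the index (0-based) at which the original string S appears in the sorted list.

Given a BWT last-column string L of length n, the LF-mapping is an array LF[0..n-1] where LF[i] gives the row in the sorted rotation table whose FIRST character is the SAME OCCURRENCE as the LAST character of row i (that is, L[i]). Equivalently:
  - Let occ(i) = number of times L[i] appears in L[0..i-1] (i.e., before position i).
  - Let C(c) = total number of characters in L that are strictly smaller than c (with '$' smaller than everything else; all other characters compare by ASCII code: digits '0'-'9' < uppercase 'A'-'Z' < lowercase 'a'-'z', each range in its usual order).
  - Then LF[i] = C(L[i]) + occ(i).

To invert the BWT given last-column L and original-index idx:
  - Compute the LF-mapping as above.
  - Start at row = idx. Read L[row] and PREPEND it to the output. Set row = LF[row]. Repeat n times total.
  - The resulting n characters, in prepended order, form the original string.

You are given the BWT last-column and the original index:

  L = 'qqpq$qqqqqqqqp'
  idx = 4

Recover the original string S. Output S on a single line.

LF mapping: 3 4 1 5 0 6 7 8 9 10 11 12 13 2
Walk LF starting at row 4, prepending L[row]:
  step 1: row=4, L[4]='$', prepend. Next row=LF[4]=0
  step 2: row=0, L[0]='q', prepend. Next row=LF[0]=3
  step 3: row=3, L[3]='q', prepend. Next row=LF[3]=5
  step 4: row=5, L[5]='q', prepend. Next row=LF[5]=6
  step 5: row=6, L[6]='q', prepend. Next row=LF[6]=7
  step 6: row=7, L[7]='q', prepend. Next row=LF[7]=8
  step 7: row=8, L[8]='q', prepend. Next row=LF[8]=9
  step 8: row=9, L[9]='q', prepend. Next row=LF[9]=10
  step 9: row=10, L[10]='q', prepend. Next row=LF[10]=11
  step 10: row=11, L[11]='q', prepend. Next row=LF[11]=12
  step 11: row=12, L[12]='q', prepend. Next row=LF[12]=13
  step 12: row=13, L[13]='p', prepend. Next row=LF[13]=2
  step 13: row=2, L[2]='p', prepend. Next row=LF[2]=1
  step 14: row=1, L[1]='q', prepend. Next row=LF[1]=4
Reversed output: qppqqqqqqqqqq$

Answer: qppqqqqqqqqqq$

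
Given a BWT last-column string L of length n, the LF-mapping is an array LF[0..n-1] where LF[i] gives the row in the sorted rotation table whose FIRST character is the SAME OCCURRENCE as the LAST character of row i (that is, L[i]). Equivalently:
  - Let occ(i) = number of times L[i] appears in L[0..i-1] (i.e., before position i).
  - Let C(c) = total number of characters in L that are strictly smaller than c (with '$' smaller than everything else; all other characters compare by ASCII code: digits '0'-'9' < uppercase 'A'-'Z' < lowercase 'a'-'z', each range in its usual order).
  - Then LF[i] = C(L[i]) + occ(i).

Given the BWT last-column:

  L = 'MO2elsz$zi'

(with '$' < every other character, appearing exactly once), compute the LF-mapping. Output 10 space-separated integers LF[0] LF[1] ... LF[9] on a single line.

Char counts: '$':1, '2':1, 'M':1, 'O':1, 'e':1, 'i':1, 'l':1, 's':1, 'z':2
C (first-col start): C('$')=0, C('2')=1, C('M')=2, C('O')=3, C('e')=4, C('i')=5, C('l')=6, C('s')=7, C('z')=8
L[0]='M': occ=0, LF[0]=C('M')+0=2+0=2
L[1]='O': occ=0, LF[1]=C('O')+0=3+0=3
L[2]='2': occ=0, LF[2]=C('2')+0=1+0=1
L[3]='e': occ=0, LF[3]=C('e')+0=4+0=4
L[4]='l': occ=0, LF[4]=C('l')+0=6+0=6
L[5]='s': occ=0, LF[5]=C('s')+0=7+0=7
L[6]='z': occ=0, LF[6]=C('z')+0=8+0=8
L[7]='$': occ=0, LF[7]=C('$')+0=0+0=0
L[8]='z': occ=1, LF[8]=C('z')+1=8+1=9
L[9]='i': occ=0, LF[9]=C('i')+0=5+0=5

Answer: 2 3 1 4 6 7 8 0 9 5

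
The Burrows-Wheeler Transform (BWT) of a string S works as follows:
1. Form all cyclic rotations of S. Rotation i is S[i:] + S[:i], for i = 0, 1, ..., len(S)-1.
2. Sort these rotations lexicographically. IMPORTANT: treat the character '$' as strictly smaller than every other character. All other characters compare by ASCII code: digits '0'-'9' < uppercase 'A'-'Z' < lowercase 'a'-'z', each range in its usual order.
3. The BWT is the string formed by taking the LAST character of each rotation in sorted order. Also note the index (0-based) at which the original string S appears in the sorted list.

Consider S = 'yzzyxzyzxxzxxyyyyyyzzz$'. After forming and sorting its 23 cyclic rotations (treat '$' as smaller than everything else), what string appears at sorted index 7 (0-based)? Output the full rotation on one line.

All 23 rotations (rotation i = S[i:]+S[:i]):
  rot[0] = yzzyxzyzxxzxxyyyyyyzzz$
  rot[1] = zzyxzyzxxzxxyyyyyyzzz$y
  rot[2] = zyxzyzxxzxxyyyyyyzzz$yz
  rot[3] = yxzyzxxzxxyyyyyyzzz$yzz
  rot[4] = xzyzxxzxxyyyyyyzzz$yzzy
  rot[5] = zyzxxzxxyyyyyyzzz$yzzyx
  rot[6] = yzxxzxxyyyyyyzzz$yzzyxz
  rot[7] = zxxzxxyyyyyyzzz$yzzyxzy
  rot[8] = xxzxxyyyyyyzzz$yzzyxzyz
  rot[9] = xzxxyyyyyyzzz$yzzyxzyzx
  rot[10] = zxxyyyyyyzzz$yzzyxzyzxx
  rot[11] = xxyyyyyyzzz$yzzyxzyzxxz
  rot[12] = xyyyyyyzzz$yzzyxzyzxxzx
  rot[13] = yyyyyyzzz$yzzyxzyzxxzxx
  rot[14] = yyyyyzzz$yzzyxzyzxxzxxy
  rot[15] = yyyyzzz$yzzyxzyzxxzxxyy
  rot[16] = yyyzzz$yzzyxzyzxxzxxyyy
  rot[17] = yyzzz$yzzyxzyzxxzxxyyyy
  rot[18] = yzzz$yzzyxzyzxxzxxyyyyy
  rot[19] = zzz$yzzyxzyzxxzxxyyyyyy
  rot[20] = zz$yzzyxzyzxxzxxyyyyyyz
  rot[21] = z$yzzyxzyzxxzxxyyyyyyzz
  rot[22] = $yzzyxzyzxxzxxyyyyyyzzz
Sorted (with $ < everything):
  sorted[0] = $yzzyxzyzxxzxxyyyyyyzzz
  sorted[1] = xxyyyyyyzzz$yzzyxzyzxxz
  sorted[2] = xxzxxyyyyyyzzz$yzzyxzyz
  sorted[3] = xyyyyyyzzz$yzzyxzyzxxzx
  sorted[4] = xzxxyyyyyyzzz$yzzyxzyzx
  sorted[5] = xzyzxxzxxyyyyyyzzz$yzzy
  sorted[6] = yxzyzxxzxxyyyyyyzzz$yzz
  sorted[7] = yyyyyyzzz$yzzyxzyzxxzxx
  sorted[8] = yyyyyzzz$yzzyxzyzxxzxxy
  sorted[9] = yyyyzzz$yzzyxzyzxxzxxyy
  sorted[10] = yyyzzz$yzzyxzyzxxzxxyyy
  sorted[11] = yyzzz$yzzyxzyzxxzxxyyyy
  sorted[12] = yzxxzxxyyyyyyzzz$yzzyxz
  sorted[13] = yzzyxzyzxxzxxyyyyyyzzz$
  sorted[14] = yzzz$yzzyxzyzxxzxxyyyyy
  sorted[15] = z$yzzyxzyzxxzxxyyyyyyzz
  sorted[16] = zxxyyyyyyzzz$yzzyxzyzxx
  sorted[17] = zxxzxxyyyyyyzzz$yzzyxzy
  sorted[18] = zyxzyzxxzxxyyyyyyzzz$yz
  sorted[19] = zyzxxzxxyyyyyyzzz$yzzyx
  sorted[20] = zz$yzzyxzyzxxzxxyyyyyyz
  sorted[21] = zzyxzyzxxzxxyyyyyyzzz$y
  sorted[22] = zzz$yzzyxzyzxxzxxyyyyyy
sorted[7] = yyyyyyzzz$yzzyxzyzxxzxx

Answer: yyyyyyzzz$yzzyxzyzxxzxx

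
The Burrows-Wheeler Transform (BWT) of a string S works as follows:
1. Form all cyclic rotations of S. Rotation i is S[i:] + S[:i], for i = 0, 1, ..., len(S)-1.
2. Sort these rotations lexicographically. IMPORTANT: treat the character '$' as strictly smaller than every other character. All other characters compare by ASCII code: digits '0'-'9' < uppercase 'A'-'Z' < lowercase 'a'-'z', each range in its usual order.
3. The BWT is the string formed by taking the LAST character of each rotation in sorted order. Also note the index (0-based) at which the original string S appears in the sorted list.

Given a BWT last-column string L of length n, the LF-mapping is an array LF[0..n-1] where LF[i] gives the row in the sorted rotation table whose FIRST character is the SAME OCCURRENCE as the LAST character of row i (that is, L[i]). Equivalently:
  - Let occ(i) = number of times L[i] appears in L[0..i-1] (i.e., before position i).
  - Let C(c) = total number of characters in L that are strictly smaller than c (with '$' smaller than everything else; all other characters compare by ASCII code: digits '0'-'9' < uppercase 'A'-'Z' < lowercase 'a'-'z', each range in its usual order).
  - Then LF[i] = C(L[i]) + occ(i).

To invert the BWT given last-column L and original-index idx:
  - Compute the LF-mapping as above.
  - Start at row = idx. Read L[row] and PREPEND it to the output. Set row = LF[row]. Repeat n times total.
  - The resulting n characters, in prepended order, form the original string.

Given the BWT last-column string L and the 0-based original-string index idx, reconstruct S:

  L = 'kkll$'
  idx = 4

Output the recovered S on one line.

LF mapping: 1 2 3 4 0
Walk LF starting at row 4, prepending L[row]:
  step 1: row=4, L[4]='$', prepend. Next row=LF[4]=0
  step 2: row=0, L[0]='k', prepend. Next row=LF[0]=1
  step 3: row=1, L[1]='k', prepend. Next row=LF[1]=2
  step 4: row=2, L[2]='l', prepend. Next row=LF[2]=3
  step 5: row=3, L[3]='l', prepend. Next row=LF[3]=4
Reversed output: llkk$

Answer: llkk$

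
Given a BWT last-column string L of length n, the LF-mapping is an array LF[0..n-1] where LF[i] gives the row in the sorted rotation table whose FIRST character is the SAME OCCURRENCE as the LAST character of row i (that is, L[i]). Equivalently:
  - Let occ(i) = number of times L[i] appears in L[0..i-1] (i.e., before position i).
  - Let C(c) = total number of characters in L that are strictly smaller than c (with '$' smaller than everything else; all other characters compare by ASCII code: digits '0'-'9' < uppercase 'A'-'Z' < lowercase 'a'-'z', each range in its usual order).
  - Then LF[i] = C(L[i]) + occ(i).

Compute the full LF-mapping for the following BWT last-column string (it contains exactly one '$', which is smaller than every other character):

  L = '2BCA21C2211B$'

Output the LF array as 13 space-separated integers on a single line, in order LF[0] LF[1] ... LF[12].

Answer: 4 9 11 8 5 1 12 6 7 2 3 10 0

Derivation:
Char counts: '$':1, '1':3, '2':4, 'A':1, 'B':2, 'C':2
C (first-col start): C('$')=0, C('1')=1, C('2')=4, C('A')=8, C('B')=9, C('C')=11
L[0]='2': occ=0, LF[0]=C('2')+0=4+0=4
L[1]='B': occ=0, LF[1]=C('B')+0=9+0=9
L[2]='C': occ=0, LF[2]=C('C')+0=11+0=11
L[3]='A': occ=0, LF[3]=C('A')+0=8+0=8
L[4]='2': occ=1, LF[4]=C('2')+1=4+1=5
L[5]='1': occ=0, LF[5]=C('1')+0=1+0=1
L[6]='C': occ=1, LF[6]=C('C')+1=11+1=12
L[7]='2': occ=2, LF[7]=C('2')+2=4+2=6
L[8]='2': occ=3, LF[8]=C('2')+3=4+3=7
L[9]='1': occ=1, LF[9]=C('1')+1=1+1=2
L[10]='1': occ=2, LF[10]=C('1')+2=1+2=3
L[11]='B': occ=1, LF[11]=C('B')+1=9+1=10
L[12]='$': occ=0, LF[12]=C('$')+0=0+0=0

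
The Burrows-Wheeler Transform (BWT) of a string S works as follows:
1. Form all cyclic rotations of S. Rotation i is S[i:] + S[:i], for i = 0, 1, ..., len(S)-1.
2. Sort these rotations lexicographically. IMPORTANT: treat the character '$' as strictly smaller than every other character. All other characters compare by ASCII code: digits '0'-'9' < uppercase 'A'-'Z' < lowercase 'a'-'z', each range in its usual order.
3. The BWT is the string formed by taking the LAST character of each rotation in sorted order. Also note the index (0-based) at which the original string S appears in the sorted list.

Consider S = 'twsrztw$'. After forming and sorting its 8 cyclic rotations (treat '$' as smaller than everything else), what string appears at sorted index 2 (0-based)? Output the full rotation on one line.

Answer: srztw$tw

Derivation:
All 8 rotations (rotation i = S[i:]+S[:i]):
  rot[0] = twsrztw$
  rot[1] = wsrztw$t
  rot[2] = srztw$tw
  rot[3] = rztw$tws
  rot[4] = ztw$twsr
  rot[5] = tw$twsrz
  rot[6] = w$twsrzt
  rot[7] = $twsrztw
Sorted (with $ < everything):
  sorted[0] = $twsrztw
  sorted[1] = rztw$tws
  sorted[2] = srztw$tw
  sorted[3] = tw$twsrz
  sorted[4] = twsrztw$
  sorted[5] = w$twsrzt
  sorted[6] = wsrztw$t
  sorted[7] = ztw$twsr
sorted[2] = srztw$tw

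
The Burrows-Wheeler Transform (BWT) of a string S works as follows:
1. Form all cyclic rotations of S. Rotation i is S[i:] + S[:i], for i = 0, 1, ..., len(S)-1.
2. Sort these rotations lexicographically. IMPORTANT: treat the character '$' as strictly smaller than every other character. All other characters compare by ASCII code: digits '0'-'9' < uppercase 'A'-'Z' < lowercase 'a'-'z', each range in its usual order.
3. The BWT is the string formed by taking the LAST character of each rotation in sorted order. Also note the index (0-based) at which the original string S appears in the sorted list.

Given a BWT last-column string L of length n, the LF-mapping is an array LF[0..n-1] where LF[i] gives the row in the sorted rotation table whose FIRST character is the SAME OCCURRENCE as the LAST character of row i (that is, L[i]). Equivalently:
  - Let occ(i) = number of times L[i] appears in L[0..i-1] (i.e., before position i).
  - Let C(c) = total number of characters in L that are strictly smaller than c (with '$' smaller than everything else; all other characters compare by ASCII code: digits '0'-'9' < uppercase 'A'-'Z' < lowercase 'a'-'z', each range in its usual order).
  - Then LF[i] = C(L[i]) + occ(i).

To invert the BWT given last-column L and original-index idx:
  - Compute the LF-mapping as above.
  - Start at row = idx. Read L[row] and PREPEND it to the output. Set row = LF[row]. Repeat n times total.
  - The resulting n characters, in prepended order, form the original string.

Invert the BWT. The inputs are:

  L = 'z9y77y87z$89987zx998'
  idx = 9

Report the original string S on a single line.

Answer: 97789z8zy77xy88999z$

Derivation:
LF mapping: 17 9 15 1 2 16 5 3 18 0 6 10 11 7 4 19 14 12 13 8
Walk LF starting at row 9, prepending L[row]:
  step 1: row=9, L[9]='$', prepend. Next row=LF[9]=0
  step 2: row=0, L[0]='z', prepend. Next row=LF[0]=17
  step 3: row=17, L[17]='9', prepend. Next row=LF[17]=12
  step 4: row=12, L[12]='9', prepend. Next row=LF[12]=11
  step 5: row=11, L[11]='9', prepend. Next row=LF[11]=10
  step 6: row=10, L[10]='8', prepend. Next row=LF[10]=6
  step 7: row=6, L[6]='8', prepend. Next row=LF[6]=5
  step 8: row=5, L[5]='y', prepend. Next row=LF[5]=16
  step 9: row=16, L[16]='x', prepend. Next row=LF[16]=14
  step 10: row=14, L[14]='7', prepend. Next row=LF[14]=4
  step 11: row=4, L[4]='7', prepend. Next row=LF[4]=2
  step 12: row=2, L[2]='y', prepend. Next row=LF[2]=15
  step 13: row=15, L[15]='z', prepend. Next row=LF[15]=19
  step 14: row=19, L[19]='8', prepend. Next row=LF[19]=8
  step 15: row=8, L[8]='z', prepend. Next row=LF[8]=18
  step 16: row=18, L[18]='9', prepend. Next row=LF[18]=13
  step 17: row=13, L[13]='8', prepend. Next row=LF[13]=7
  step 18: row=7, L[7]='7', prepend. Next row=LF[7]=3
  step 19: row=3, L[3]='7', prepend. Next row=LF[3]=1
  step 20: row=1, L[1]='9', prepend. Next row=LF[1]=9
Reversed output: 97789z8zy77xy88999z$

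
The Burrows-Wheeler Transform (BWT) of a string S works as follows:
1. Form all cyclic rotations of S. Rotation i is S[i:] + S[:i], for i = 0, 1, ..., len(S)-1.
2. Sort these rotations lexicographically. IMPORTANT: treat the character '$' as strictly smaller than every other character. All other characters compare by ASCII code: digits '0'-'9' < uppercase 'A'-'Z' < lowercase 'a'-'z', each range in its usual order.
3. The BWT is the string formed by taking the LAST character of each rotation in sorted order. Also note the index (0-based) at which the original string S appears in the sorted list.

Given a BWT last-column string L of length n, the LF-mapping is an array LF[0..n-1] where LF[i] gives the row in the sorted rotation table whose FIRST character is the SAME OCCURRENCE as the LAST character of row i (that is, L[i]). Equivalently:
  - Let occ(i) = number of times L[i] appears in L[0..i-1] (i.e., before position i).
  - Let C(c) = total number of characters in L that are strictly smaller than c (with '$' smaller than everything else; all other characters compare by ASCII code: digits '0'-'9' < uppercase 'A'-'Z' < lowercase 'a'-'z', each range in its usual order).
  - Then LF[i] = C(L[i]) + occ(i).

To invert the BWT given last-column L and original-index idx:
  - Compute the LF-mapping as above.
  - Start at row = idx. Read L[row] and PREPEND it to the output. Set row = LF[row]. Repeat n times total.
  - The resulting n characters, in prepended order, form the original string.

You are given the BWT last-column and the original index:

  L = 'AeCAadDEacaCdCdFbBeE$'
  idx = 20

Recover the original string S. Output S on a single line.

LF mapping: 1 19 4 2 11 16 7 8 12 15 13 5 17 6 18 10 14 3 20 9 0
Walk LF starting at row 20, prepending L[row]:
  step 1: row=20, L[20]='$', prepend. Next row=LF[20]=0
  step 2: row=0, L[0]='A', prepend. Next row=LF[0]=1
  step 3: row=1, L[1]='e', prepend. Next row=LF[1]=19
  step 4: row=19, L[19]='E', prepend. Next row=LF[19]=9
  step 5: row=9, L[9]='c', prepend. Next row=LF[9]=15
  step 6: row=15, L[15]='F', prepend. Next row=LF[15]=10
  step 7: row=10, L[10]='a', prepend. Next row=LF[10]=13
  step 8: row=13, L[13]='C', prepend. Next row=LF[13]=6
  step 9: row=6, L[6]='D', prepend. Next row=LF[6]=7
  step 10: row=7, L[7]='E', prepend. Next row=LF[7]=8
  step 11: row=8, L[8]='a', prepend. Next row=LF[8]=12
  step 12: row=12, L[12]='d', prepend. Next row=LF[12]=17
  step 13: row=17, L[17]='B', prepend. Next row=LF[17]=3
  step 14: row=3, L[3]='A', prepend. Next row=LF[3]=2
  step 15: row=2, L[2]='C', prepend. Next row=LF[2]=4
  step 16: row=4, L[4]='a', prepend. Next row=LF[4]=11
  step 17: row=11, L[11]='C', prepend. Next row=LF[11]=5
  step 18: row=5, L[5]='d', prepend. Next row=LF[5]=16
  step 19: row=16, L[16]='b', prepend. Next row=LF[16]=14
  step 20: row=14, L[14]='d', prepend. Next row=LF[14]=18
  step 21: row=18, L[18]='e', prepend. Next row=LF[18]=20
Reversed output: edbdCaCABdaEDCaFcEeA$

Answer: edbdCaCABdaEDCaFcEeA$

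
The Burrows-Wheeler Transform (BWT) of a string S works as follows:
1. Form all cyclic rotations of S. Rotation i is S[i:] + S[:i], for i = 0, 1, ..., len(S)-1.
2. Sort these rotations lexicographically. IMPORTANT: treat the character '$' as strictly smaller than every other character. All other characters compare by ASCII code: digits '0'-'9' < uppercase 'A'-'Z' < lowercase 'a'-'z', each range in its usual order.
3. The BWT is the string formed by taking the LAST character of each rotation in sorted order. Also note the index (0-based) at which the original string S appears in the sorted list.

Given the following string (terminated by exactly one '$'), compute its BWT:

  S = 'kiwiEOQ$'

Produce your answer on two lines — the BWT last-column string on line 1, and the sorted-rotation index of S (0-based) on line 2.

Answer: QiEOwk$i
6

Derivation:
All 8 rotations (rotation i = S[i:]+S[:i]):
  rot[0] = kiwiEOQ$
  rot[1] = iwiEOQ$k
  rot[2] = wiEOQ$ki
  rot[3] = iEOQ$kiw
  rot[4] = EOQ$kiwi
  rot[5] = OQ$kiwiE
  rot[6] = Q$kiwiEO
  rot[7] = $kiwiEOQ
Sorted (with $ < everything):
  sorted[0] = $kiwiEOQ  (last char: 'Q')
  sorted[1] = EOQ$kiwi  (last char: 'i')
  sorted[2] = OQ$kiwiE  (last char: 'E')
  sorted[3] = Q$kiwiEO  (last char: 'O')
  sorted[4] = iEOQ$kiw  (last char: 'w')
  sorted[5] = iwiEOQ$k  (last char: 'k')
  sorted[6] = kiwiEOQ$  (last char: '$')
  sorted[7] = wiEOQ$ki  (last char: 'i')
Last column: QiEOwk$i
Original string S is at sorted index 6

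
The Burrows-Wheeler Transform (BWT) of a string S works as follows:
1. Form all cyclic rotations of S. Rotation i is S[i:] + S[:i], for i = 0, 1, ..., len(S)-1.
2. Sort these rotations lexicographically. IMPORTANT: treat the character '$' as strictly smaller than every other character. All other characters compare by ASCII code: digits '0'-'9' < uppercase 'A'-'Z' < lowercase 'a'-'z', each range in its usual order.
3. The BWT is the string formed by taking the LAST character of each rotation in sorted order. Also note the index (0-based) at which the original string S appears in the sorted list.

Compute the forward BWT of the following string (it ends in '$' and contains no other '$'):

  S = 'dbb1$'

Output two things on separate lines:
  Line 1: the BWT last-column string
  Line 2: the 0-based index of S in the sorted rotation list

Answer: 1bbd$
4

Derivation:
All 5 rotations (rotation i = S[i:]+S[:i]):
  rot[0] = dbb1$
  rot[1] = bb1$d
  rot[2] = b1$db
  rot[3] = 1$dbb
  rot[4] = $dbb1
Sorted (with $ < everything):
  sorted[0] = $dbb1  (last char: '1')
  sorted[1] = 1$dbb  (last char: 'b')
  sorted[2] = b1$db  (last char: 'b')
  sorted[3] = bb1$d  (last char: 'd')
  sorted[4] = dbb1$  (last char: '$')
Last column: 1bbd$
Original string S is at sorted index 4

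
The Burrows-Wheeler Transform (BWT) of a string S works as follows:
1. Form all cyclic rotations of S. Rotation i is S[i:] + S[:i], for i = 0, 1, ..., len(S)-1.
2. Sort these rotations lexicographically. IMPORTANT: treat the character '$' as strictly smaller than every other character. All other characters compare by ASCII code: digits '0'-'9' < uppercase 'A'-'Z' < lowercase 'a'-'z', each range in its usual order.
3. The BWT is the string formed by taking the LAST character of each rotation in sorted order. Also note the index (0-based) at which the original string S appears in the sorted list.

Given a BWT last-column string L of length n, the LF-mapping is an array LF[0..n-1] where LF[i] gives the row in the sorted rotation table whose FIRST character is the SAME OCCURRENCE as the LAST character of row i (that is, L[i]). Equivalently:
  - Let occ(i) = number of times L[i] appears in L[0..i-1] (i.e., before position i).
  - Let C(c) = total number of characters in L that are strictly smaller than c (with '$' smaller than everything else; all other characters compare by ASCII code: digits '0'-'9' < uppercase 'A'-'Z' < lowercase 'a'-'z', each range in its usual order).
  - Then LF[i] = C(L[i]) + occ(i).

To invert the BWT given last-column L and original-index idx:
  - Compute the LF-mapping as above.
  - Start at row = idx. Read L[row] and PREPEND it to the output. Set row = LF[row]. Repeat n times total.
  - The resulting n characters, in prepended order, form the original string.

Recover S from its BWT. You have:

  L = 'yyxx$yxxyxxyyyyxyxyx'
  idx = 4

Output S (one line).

LF mapping: 10 11 1 2 0 12 3 4 13 5 6 14 15 16 17 7 18 8 19 9
Walk LF starting at row 4, prepending L[row]:
  step 1: row=4, L[4]='$', prepend. Next row=LF[4]=0
  step 2: row=0, L[0]='y', prepend. Next row=LF[0]=10
  step 3: row=10, L[10]='x', prepend. Next row=LF[10]=6
  step 4: row=6, L[6]='x', prepend. Next row=LF[6]=3
  step 5: row=3, L[3]='x', prepend. Next row=LF[3]=2
  step 6: row=2, L[2]='x', prepend. Next row=LF[2]=1
  step 7: row=1, L[1]='y', prepend. Next row=LF[1]=11
  step 8: row=11, L[11]='y', prepend. Next row=LF[11]=14
  step 9: row=14, L[14]='y', prepend. Next row=LF[14]=17
  step 10: row=17, L[17]='x', prepend. Next row=LF[17]=8
  step 11: row=8, L[8]='y', prepend. Next row=LF[8]=13
  step 12: row=13, L[13]='y', prepend. Next row=LF[13]=16
  step 13: row=16, L[16]='y', prepend. Next row=LF[16]=18
  step 14: row=18, L[18]='y', prepend. Next row=LF[18]=19
  step 15: row=19, L[19]='x', prepend. Next row=LF[19]=9
  step 16: row=9, L[9]='x', prepend. Next row=LF[9]=5
  step 17: row=5, L[5]='y', prepend. Next row=LF[5]=12
  step 18: row=12, L[12]='y', prepend. Next row=LF[12]=15
  step 19: row=15, L[15]='x', prepend. Next row=LF[15]=7
  step 20: row=7, L[7]='x', prepend. Next row=LF[7]=4
Reversed output: xxyyxxyyyyxyyyxxxxy$

Answer: xxyyxxyyyyxyyyxxxxy$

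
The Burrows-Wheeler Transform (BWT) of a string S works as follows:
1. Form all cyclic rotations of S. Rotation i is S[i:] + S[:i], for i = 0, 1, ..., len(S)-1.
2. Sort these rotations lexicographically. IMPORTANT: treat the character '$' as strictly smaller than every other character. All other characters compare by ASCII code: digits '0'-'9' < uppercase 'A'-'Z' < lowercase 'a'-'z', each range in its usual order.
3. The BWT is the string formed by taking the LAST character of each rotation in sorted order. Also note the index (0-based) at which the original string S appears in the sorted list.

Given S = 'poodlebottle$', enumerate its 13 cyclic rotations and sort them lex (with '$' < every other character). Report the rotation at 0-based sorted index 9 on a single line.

All 13 rotations (rotation i = S[i:]+S[:i]):
  rot[0] = poodlebottle$
  rot[1] = oodlebottle$p
  rot[2] = odlebottle$po
  rot[3] = dlebottle$poo
  rot[4] = lebottle$pood
  rot[5] = ebottle$poodl
  rot[6] = bottle$poodle
  rot[7] = ottle$poodleb
  rot[8] = ttle$poodlebo
  rot[9] = tle$poodlebot
  rot[10] = le$poodlebott
  rot[11] = e$poodlebottl
  rot[12] = $poodlebottle
Sorted (with $ < everything):
  sorted[0] = $poodlebottle
  sorted[1] = bottle$poodle
  sorted[2] = dlebottle$poo
  sorted[3] = e$poodlebottl
  sorted[4] = ebottle$poodl
  sorted[5] = le$poodlebott
  sorted[6] = lebottle$pood
  sorted[7] = odlebottle$po
  sorted[8] = oodlebottle$p
  sorted[9] = ottle$poodleb
  sorted[10] = poodlebottle$
  sorted[11] = tle$poodlebot
  sorted[12] = ttle$poodlebo
sorted[9] = ottle$poodleb

Answer: ottle$poodleb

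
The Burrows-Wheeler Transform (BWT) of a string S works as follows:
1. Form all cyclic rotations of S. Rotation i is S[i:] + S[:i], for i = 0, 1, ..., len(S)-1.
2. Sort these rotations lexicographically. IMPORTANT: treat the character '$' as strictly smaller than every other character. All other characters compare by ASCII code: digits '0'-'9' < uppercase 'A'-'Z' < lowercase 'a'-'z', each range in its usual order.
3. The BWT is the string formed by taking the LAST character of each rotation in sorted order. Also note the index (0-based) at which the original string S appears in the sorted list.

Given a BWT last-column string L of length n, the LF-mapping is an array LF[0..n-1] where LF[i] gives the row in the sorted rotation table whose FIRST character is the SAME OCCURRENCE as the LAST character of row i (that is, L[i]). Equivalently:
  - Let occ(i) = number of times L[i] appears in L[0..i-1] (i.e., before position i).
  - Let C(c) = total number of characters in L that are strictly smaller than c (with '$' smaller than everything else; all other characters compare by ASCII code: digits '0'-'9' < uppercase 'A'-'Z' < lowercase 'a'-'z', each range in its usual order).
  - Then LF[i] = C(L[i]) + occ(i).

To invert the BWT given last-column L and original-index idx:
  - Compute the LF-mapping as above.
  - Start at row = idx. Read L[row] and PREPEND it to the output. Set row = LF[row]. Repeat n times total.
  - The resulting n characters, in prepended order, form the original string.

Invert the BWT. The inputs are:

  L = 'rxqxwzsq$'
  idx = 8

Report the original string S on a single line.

Answer: zwsxqqxr$

Derivation:
LF mapping: 3 6 1 7 5 8 4 2 0
Walk LF starting at row 8, prepending L[row]:
  step 1: row=8, L[8]='$', prepend. Next row=LF[8]=0
  step 2: row=0, L[0]='r', prepend. Next row=LF[0]=3
  step 3: row=3, L[3]='x', prepend. Next row=LF[3]=7
  step 4: row=7, L[7]='q', prepend. Next row=LF[7]=2
  step 5: row=2, L[2]='q', prepend. Next row=LF[2]=1
  step 6: row=1, L[1]='x', prepend. Next row=LF[1]=6
  step 7: row=6, L[6]='s', prepend. Next row=LF[6]=4
  step 8: row=4, L[4]='w', prepend. Next row=LF[4]=5
  step 9: row=5, L[5]='z', prepend. Next row=LF[5]=8
Reversed output: zwsxqqxr$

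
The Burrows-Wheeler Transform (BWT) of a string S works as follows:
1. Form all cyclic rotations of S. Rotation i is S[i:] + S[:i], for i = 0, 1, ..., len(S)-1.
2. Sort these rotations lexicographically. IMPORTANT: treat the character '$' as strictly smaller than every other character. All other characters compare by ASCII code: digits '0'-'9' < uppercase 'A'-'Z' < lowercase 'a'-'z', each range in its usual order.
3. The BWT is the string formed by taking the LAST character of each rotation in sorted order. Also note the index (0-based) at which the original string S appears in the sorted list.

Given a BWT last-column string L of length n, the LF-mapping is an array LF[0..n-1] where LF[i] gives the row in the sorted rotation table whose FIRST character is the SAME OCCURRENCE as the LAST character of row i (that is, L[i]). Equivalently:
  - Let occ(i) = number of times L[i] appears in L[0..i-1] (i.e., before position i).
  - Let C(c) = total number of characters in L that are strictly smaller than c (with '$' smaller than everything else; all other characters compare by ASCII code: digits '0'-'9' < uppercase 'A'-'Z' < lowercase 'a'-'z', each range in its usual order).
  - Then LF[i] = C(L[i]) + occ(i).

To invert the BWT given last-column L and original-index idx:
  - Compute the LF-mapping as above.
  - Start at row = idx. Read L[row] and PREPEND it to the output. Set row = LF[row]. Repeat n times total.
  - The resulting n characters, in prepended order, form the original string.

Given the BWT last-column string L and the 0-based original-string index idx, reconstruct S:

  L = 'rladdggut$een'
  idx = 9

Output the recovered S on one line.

LF mapping: 10 8 1 2 3 6 7 12 11 0 4 5 9
Walk LF starting at row 9, prepending L[row]:
  step 1: row=9, L[9]='$', prepend. Next row=LF[9]=0
  step 2: row=0, L[0]='r', prepend. Next row=LF[0]=10
  step 3: row=10, L[10]='e', prepend. Next row=LF[10]=4
  step 4: row=4, L[4]='d', prepend. Next row=LF[4]=3
  step 5: row=3, L[3]='d', prepend. Next row=LF[3]=2
  step 6: row=2, L[2]='a', prepend. Next row=LF[2]=1
  step 7: row=1, L[1]='l', prepend. Next row=LF[1]=8
  step 8: row=8, L[8]='t', prepend. Next row=LF[8]=11
  step 9: row=11, L[11]='e', prepend. Next row=LF[11]=5
  step 10: row=5, L[5]='g', prepend. Next row=LF[5]=6
  step 11: row=6, L[6]='g', prepend. Next row=LF[6]=7
  step 12: row=7, L[7]='u', prepend. Next row=LF[7]=12
  step 13: row=12, L[12]='n', prepend. Next row=LF[12]=9
Reversed output: nuggetladder$

Answer: nuggetladder$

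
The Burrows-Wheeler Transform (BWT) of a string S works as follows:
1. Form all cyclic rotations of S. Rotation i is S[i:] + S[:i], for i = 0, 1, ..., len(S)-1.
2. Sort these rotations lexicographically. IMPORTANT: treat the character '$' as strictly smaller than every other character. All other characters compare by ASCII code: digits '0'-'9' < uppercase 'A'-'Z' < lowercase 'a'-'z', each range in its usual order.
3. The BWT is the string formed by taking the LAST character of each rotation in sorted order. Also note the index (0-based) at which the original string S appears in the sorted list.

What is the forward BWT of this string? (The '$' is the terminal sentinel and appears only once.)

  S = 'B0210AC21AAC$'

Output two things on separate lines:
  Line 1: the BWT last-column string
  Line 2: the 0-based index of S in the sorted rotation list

All 13 rotations (rotation i = S[i:]+S[:i]):
  rot[0] = B0210AC21AAC$
  rot[1] = 0210AC21AAC$B
  rot[2] = 210AC21AAC$B0
  rot[3] = 10AC21AAC$B02
  rot[4] = 0AC21AAC$B021
  rot[5] = AC21AAC$B0210
  rot[6] = C21AAC$B0210A
  rot[7] = 21AAC$B0210AC
  rot[8] = 1AAC$B0210AC2
  rot[9] = AAC$B0210AC21
  rot[10] = AC$B0210AC21A
  rot[11] = C$B0210AC21AA
  rot[12] = $B0210AC21AAC
Sorted (with $ < everything):
  sorted[0] = $B0210AC21AAC  (last char: 'C')
  sorted[1] = 0210AC21AAC$B  (last char: 'B')
  sorted[2] = 0AC21AAC$B021  (last char: '1')
  sorted[3] = 10AC21AAC$B02  (last char: '2')
  sorted[4] = 1AAC$B0210AC2  (last char: '2')
  sorted[5] = 210AC21AAC$B0  (last char: '0')
  sorted[6] = 21AAC$B0210AC  (last char: 'C')
  sorted[7] = AAC$B0210AC21  (last char: '1')
  sorted[8] = AC$B0210AC21A  (last char: 'A')
  sorted[9] = AC21AAC$B0210  (last char: '0')
  sorted[10] = B0210AC21AAC$  (last char: '$')
  sorted[11] = C$B0210AC21AA  (last char: 'A')
  sorted[12] = C21AAC$B0210A  (last char: 'A')
Last column: CB1220C1A0$AA
Original string S is at sorted index 10

Answer: CB1220C1A0$AA
10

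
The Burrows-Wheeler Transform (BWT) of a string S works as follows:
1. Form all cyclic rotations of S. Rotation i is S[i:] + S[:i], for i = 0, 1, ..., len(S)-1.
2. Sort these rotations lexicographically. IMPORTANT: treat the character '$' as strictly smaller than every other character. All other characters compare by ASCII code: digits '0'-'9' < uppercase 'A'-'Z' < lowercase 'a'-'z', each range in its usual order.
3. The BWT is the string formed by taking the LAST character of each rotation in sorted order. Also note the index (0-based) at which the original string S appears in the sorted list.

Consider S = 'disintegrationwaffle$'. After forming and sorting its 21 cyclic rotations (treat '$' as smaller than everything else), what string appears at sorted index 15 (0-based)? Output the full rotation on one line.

Answer: onwaffle$disintegrati

Derivation:
All 21 rotations (rotation i = S[i:]+S[:i]):
  rot[0] = disintegrationwaffle$
  rot[1] = isintegrationwaffle$d
  rot[2] = sintegrationwaffle$di
  rot[3] = integrationwaffle$dis
  rot[4] = ntegrationwaffle$disi
  rot[5] = tegrationwaffle$disin
  rot[6] = egrationwaffle$disint
  rot[7] = grationwaffle$disinte
  rot[8] = rationwaffle$disinteg
  rot[9] = ationwaffle$disintegr
  rot[10] = tionwaffle$disintegra
  rot[11] = ionwaffle$disintegrat
  rot[12] = onwaffle$disintegrati
  rot[13] = nwaffle$disintegratio
  rot[14] = waffle$disintegration
  rot[15] = affle$disintegrationw
  rot[16] = ffle$disintegrationwa
  rot[17] = fle$disintegrationwaf
  rot[18] = le$disintegrationwaff
  rot[19] = e$disintegrationwaffl
  rot[20] = $disintegrationwaffle
Sorted (with $ < everything):
  sorted[0] = $disintegrationwaffle
  sorted[1] = affle$disintegrationw
  sorted[2] = ationwaffle$disintegr
  sorted[3] = disintegrationwaffle$
  sorted[4] = e$disintegrationwaffl
  sorted[5] = egrationwaffle$disint
  sorted[6] = ffle$disintegrationwa
  sorted[7] = fle$disintegrationwaf
  sorted[8] = grationwaffle$disinte
  sorted[9] = integrationwaffle$dis
  sorted[10] = ionwaffle$disintegrat
  sorted[11] = isintegrationwaffle$d
  sorted[12] = le$disintegrationwaff
  sorted[13] = ntegrationwaffle$disi
  sorted[14] = nwaffle$disintegratio
  sorted[15] = onwaffle$disintegrati
  sorted[16] = rationwaffle$disinteg
  sorted[17] = sintegrationwaffle$di
  sorted[18] = tegrationwaffle$disin
  sorted[19] = tionwaffle$disintegra
  sorted[20] = waffle$disintegration
sorted[15] = onwaffle$disintegrati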